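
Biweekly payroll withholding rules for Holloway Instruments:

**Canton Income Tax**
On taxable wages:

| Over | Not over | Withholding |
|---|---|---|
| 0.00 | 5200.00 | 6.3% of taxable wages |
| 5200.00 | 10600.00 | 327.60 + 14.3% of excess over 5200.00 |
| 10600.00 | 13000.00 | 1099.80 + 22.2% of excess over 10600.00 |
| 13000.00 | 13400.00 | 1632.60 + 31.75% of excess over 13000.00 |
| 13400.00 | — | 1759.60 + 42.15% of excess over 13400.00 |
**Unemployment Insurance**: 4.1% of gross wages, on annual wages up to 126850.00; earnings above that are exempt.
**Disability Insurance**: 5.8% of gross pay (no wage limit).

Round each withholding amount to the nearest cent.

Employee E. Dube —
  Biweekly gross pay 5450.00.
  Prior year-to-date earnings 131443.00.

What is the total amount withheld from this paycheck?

679.45

Canton Income Tax: taxable = 5450.00
  327.60 + 14.3% × (5450.00 − 5200.00) = 327.60 + 14.3% × 250.00 = 363.35
Unemployment Insurance: YTD 131443.00 ≥ cap 126850.00 → 0.00
Disability Insurance: 5.8% × 5450.00 = 316.10
Total: 363.35 + 0.00 + 316.10 = 679.45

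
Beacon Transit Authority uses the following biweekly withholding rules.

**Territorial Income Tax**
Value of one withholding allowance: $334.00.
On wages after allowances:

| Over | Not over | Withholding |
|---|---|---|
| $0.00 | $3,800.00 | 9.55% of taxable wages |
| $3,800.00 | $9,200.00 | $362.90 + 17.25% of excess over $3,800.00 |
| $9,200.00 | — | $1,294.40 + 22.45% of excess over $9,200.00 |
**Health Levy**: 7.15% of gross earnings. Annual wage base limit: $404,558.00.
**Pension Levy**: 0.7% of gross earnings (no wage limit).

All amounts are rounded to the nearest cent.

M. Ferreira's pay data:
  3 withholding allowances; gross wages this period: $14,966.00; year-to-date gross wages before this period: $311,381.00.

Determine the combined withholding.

$3,538.75

Territorial Income Tax: taxable = $14,966.00 − 3×$334.00 = $13,964.00
  $1,294.40 + 22.45% × ($13,964.00 − $9,200.00) = $1,294.40 + 22.45% × $4,764.00 = $2,363.92
Health Levy: 7.15% × $14,966.00 = $1,070.07
Pension Levy: 0.7% × $14,966.00 = $104.76
Total: $2,363.92 + $1,070.07 + $104.76 = $3,538.75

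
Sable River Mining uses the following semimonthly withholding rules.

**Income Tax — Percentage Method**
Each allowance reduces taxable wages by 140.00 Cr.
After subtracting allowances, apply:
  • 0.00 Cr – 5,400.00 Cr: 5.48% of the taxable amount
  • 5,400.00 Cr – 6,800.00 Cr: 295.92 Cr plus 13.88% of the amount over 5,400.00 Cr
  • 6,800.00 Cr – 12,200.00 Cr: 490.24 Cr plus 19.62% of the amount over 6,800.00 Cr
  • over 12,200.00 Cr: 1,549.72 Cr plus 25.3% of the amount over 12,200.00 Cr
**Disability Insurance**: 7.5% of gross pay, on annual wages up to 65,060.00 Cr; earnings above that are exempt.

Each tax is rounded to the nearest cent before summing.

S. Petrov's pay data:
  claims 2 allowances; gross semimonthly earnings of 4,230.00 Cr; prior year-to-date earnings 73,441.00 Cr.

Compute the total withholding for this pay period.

216.46 Cr

Income Tax: taxable = 4,230.00 Cr − 2×140.00 Cr = 3,950.00 Cr
  5.48% × 3,950.00 Cr = 216.46 Cr
Disability Insurance: YTD 73,441.00 Cr ≥ cap 65,060.00 Cr → 0.00 Cr
Total: 216.46 Cr + 0.00 Cr = 216.46 Cr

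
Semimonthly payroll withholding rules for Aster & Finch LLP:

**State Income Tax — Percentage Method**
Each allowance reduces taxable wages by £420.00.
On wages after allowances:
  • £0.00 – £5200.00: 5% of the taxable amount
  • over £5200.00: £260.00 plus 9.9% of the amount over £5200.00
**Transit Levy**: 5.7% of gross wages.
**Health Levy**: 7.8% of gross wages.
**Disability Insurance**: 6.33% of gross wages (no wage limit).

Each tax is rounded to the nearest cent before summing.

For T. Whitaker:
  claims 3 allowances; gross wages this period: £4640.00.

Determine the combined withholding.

State Income Tax: taxable = £4640.00 − 3×£420.00 = £3380.00
  5% × £3380.00 = £169.00
Transit Levy: 5.7% × £4640.00 = £264.48
Health Levy: 7.8% × £4640.00 = £361.92
Disability Insurance: 6.33% × £4640.00 = £293.71
Total: £169.00 + £264.48 + £361.92 + £293.71 = £1089.11

£1089.11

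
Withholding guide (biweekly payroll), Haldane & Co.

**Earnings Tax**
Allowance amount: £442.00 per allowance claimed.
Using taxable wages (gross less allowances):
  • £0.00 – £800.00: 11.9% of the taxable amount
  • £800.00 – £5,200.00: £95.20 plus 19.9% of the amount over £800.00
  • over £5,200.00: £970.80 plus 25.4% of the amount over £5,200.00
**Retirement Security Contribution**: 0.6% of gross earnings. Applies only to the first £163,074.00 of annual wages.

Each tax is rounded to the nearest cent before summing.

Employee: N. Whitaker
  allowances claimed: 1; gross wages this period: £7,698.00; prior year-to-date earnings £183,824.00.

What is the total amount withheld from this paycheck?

£1,493.02

Earnings Tax: taxable = £7,698.00 − 1×£442.00 = £7,256.00
  £970.80 + 25.4% × (£7,256.00 − £5,200.00) = £970.80 + 25.4% × £2,056.00 = £1,493.02
Retirement Security Contribution: YTD £183,824.00 ≥ cap £163,074.00 → £0.00
Total: £1,493.02 + £0.00 = £1,493.02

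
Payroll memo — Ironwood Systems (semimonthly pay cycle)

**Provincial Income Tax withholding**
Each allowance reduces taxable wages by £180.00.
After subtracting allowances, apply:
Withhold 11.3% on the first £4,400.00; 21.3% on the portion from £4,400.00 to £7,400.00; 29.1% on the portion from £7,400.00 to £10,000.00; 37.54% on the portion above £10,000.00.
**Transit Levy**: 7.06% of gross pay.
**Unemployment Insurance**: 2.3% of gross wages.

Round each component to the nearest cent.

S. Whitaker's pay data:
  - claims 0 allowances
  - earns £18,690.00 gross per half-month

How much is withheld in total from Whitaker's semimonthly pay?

£6,904.41

Provincial Income Tax: taxable = £18,690.00
  £1,892.80 + 37.54% × (£18,690.00 − £10,000.00) = £1,892.80 + 37.54% × £8,690.00 = £5,155.03
Transit Levy: 7.06% × £18,690.00 = £1,319.51
Unemployment Insurance: 2.3% × £18,690.00 = £429.87
Total: £5,155.03 + £1,319.51 + £429.87 = £6,904.41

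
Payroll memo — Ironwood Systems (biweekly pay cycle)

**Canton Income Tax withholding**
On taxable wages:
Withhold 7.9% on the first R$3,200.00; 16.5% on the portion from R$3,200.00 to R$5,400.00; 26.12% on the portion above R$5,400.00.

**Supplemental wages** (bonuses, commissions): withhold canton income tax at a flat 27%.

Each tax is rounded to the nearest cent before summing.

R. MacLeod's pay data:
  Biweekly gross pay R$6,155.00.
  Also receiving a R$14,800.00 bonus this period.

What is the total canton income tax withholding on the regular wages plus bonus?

Canton Income Tax: taxable = R$6,155.00
  R$615.80 + 26.12% × (R$6,155.00 − R$5,400.00) = R$615.80 + 26.12% × R$755.00 = R$813.01
Supplemental (27% flat on bonus): 27% × R$14,800.00 = R$3,996.00
Total canton income tax: R$813.01 + R$3,996.00 = R$4,809.01

R$4,809.01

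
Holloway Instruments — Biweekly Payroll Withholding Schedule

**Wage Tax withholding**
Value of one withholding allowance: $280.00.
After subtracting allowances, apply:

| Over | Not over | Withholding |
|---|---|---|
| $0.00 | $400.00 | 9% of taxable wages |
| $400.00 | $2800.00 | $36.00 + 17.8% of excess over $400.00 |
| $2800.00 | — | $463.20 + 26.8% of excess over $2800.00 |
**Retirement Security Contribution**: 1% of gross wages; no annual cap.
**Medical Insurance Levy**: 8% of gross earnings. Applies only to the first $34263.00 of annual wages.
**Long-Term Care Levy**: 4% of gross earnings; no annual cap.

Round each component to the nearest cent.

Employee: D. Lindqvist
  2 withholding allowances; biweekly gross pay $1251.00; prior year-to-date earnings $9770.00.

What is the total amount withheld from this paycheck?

Wage Tax: taxable = $1251.00 − 2×$280.00 = $691.00
  $36.00 + 17.8% × ($691.00 − $400.00) = $36.00 + 17.8% × $291.00 = $87.80
Retirement Security Contribution: 1% × $1251.00 = $12.51
Medical Insurance Levy: 8% × $1251.00 = $100.08
Long-Term Care Levy: 4% × $1251.00 = $50.04
Total: $87.80 + $12.51 + $100.08 + $50.04 = $250.43

$250.43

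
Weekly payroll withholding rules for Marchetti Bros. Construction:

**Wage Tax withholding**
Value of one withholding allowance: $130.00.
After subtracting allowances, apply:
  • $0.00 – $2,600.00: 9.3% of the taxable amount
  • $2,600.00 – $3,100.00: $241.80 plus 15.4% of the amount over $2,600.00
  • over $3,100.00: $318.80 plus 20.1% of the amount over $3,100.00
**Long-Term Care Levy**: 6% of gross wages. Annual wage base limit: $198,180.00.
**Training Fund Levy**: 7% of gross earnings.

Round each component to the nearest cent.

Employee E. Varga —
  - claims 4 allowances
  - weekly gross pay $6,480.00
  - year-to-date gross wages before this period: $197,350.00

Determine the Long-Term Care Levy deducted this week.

Long-Term Care Levy: cap $198,180.00 − YTD $197,350.00 = $830.00 subject; 6% × $830.00 = $49.80

$49.80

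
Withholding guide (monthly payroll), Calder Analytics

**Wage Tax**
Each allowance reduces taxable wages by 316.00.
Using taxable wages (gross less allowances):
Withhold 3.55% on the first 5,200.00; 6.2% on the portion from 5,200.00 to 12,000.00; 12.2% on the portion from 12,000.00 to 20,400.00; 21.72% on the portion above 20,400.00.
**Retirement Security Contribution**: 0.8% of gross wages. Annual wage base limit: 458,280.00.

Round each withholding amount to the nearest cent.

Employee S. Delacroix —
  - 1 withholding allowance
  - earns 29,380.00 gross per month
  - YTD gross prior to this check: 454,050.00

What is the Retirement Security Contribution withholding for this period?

Retirement Security Contribution: cap 458,280.00 − YTD 454,050.00 = 4,230.00 subject; 0.8% × 4,230.00 = 33.84

33.84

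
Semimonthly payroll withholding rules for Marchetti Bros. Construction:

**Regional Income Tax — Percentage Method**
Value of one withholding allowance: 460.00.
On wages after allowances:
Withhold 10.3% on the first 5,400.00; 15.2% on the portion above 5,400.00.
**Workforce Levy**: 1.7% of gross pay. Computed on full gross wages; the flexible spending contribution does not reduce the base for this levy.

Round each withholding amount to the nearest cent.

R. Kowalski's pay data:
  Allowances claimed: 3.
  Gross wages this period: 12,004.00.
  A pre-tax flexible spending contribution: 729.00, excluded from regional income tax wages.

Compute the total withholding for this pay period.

1,443.51

Regional Income Tax: taxable = 12,004.00 − 729.00 − 3×460.00 = 9,895.00
  556.20 + 15.2% × (9,895.00 − 5,400.00) = 556.20 + 15.2% × 4,495.00 = 1,239.44
Workforce Levy: 1.7% × 12,004.00 = 204.07
Total: 1,239.44 + 204.07 = 1,443.51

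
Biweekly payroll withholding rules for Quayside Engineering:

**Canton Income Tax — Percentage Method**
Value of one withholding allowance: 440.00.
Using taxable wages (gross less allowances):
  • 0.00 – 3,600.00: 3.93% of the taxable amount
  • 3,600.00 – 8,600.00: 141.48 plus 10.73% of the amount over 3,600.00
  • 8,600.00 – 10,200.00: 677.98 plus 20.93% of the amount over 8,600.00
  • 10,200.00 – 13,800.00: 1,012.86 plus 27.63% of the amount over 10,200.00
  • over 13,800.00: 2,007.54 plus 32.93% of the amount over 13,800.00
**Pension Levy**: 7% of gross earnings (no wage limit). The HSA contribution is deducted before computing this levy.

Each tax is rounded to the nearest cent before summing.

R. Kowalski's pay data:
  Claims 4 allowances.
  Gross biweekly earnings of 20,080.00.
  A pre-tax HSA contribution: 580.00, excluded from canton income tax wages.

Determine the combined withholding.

4,669.98

Canton Income Tax: taxable = 20,080.00 − 580.00 − 4×440.00 = 17,740.00
  2,007.54 + 32.93% × (17,740.00 − 13,800.00) = 2,007.54 + 32.93% × 3,940.00 = 3,304.98
Pension Levy: 7% × 19,500.00 = 1,365.00
Total: 3,304.98 + 1,365.00 = 4,669.98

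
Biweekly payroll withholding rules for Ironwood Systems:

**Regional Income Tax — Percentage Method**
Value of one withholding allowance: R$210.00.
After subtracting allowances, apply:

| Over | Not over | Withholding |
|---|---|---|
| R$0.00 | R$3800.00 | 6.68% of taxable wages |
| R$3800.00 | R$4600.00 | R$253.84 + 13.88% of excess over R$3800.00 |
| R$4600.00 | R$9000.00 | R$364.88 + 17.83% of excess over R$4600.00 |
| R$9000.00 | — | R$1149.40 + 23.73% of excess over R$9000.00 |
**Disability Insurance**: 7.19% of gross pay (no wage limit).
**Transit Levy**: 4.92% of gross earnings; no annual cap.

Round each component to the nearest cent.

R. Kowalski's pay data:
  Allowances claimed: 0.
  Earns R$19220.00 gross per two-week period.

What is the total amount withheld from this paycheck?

Regional Income Tax: taxable = R$19220.00
  R$1149.40 + 23.73% × (R$19220.00 − R$9000.00) = R$1149.40 + 23.73% × R$10220.00 = R$3574.61
Disability Insurance: 7.19% × R$19220.00 = R$1381.92
Transit Levy: 4.92% × R$19220.00 = R$945.62
Total: R$3574.61 + R$1381.92 + R$945.62 = R$5902.15

R$5902.15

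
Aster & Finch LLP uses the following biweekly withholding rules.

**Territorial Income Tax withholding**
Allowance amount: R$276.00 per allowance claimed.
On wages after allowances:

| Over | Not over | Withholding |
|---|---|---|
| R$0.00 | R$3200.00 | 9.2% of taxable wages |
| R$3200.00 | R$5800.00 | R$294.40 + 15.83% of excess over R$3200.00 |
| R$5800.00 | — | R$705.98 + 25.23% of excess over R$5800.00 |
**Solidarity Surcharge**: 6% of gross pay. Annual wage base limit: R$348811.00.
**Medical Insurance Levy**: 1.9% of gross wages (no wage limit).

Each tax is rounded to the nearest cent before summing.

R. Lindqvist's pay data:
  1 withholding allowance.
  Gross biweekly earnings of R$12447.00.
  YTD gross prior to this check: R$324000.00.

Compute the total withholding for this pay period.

R$3296.69

Territorial Income Tax: taxable = R$12447.00 − 1×R$276.00 = R$12171.00
  R$705.98 + 25.23% × (R$12171.00 − R$5800.00) = R$705.98 + 25.23% × R$6371.00 = R$2313.38
Solidarity Surcharge: 6% × R$12447.00 = R$746.82
Medical Insurance Levy: 1.9% × R$12447.00 = R$236.49
Total: R$2313.38 + R$746.82 + R$236.49 = R$3296.69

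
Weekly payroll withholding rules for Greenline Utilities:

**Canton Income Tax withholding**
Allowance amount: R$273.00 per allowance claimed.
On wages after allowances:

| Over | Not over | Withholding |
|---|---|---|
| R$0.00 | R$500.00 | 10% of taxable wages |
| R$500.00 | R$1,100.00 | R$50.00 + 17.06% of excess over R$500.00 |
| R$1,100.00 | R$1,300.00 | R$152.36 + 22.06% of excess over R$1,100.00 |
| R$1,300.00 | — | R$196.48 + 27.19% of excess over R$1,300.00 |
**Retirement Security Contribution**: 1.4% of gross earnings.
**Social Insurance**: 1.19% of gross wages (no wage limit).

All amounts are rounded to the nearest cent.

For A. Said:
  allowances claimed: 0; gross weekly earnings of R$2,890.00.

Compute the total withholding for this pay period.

Canton Income Tax: taxable = R$2,890.00
  R$196.48 + 27.19% × (R$2,890.00 − R$1,300.00) = R$196.48 + 27.19% × R$1,590.00 = R$628.80
Retirement Security Contribution: 1.4% × R$2,890.00 = R$40.46
Social Insurance: 1.19% × R$2,890.00 = R$34.39
Total: R$628.80 + R$40.46 + R$34.39 = R$703.65

R$703.65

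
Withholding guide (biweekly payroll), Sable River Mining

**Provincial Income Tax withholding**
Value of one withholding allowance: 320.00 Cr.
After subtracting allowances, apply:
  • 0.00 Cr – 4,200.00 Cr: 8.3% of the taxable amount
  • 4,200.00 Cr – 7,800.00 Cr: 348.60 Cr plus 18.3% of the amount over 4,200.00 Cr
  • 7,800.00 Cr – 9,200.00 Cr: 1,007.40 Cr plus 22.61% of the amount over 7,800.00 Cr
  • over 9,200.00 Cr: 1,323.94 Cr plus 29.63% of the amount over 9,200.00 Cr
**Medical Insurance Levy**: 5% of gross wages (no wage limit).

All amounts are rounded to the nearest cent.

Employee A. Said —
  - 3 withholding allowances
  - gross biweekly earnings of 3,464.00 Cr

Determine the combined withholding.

381.03 Cr

Provincial Income Tax: taxable = 3,464.00 Cr − 3×320.00 Cr = 2,504.00 Cr
  8.3% × 2,504.00 Cr = 207.83 Cr
Medical Insurance Levy: 5% × 3,464.00 Cr = 173.20 Cr
Total: 207.83 Cr + 173.20 Cr = 381.03 Cr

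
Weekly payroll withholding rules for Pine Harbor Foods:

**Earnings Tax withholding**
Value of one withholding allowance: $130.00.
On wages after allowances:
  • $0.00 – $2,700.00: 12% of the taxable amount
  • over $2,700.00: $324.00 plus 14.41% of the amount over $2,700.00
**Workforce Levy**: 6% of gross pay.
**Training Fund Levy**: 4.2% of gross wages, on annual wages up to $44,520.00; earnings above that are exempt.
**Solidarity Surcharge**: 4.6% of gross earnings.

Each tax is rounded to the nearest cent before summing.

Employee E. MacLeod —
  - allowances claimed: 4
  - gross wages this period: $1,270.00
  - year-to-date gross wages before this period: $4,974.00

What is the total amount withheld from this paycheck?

$277.96

Earnings Tax: taxable = $1,270.00 − 4×$130.00 = $750.00
  12% × $750.00 = $90.00
Workforce Levy: 6% × $1,270.00 = $76.20
Training Fund Levy: 4.2% × $1,270.00 = $53.34
Solidarity Surcharge: 4.6% × $1,270.00 = $58.42
Total: $90.00 + $76.20 + $53.34 + $58.42 = $277.96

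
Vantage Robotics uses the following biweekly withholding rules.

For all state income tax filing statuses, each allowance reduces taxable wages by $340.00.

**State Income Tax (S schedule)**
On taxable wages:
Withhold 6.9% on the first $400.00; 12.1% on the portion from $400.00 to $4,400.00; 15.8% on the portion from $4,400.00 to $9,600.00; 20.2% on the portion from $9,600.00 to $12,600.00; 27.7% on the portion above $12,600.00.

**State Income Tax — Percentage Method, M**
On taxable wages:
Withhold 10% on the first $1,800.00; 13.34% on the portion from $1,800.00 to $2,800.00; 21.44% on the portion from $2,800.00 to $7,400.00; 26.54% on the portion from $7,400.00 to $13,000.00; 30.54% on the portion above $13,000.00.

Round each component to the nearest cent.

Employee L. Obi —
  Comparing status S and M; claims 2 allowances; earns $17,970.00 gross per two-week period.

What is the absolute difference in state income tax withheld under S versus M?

State Income Tax (S): taxable = $17,970.00 − 2×$340.00 = $17,290.00
  $1,939.20 + 27.7% × ($17,290.00 − $12,600.00) = $1,939.20 + 27.7% × $4,690.00 = $3,238.33
State Income Tax (M): taxable = $17,970.00 − 2×$340.00 = $17,290.00
  $2,785.88 + 30.54% × ($17,290.00 − $13,000.00) = $2,785.88 + 30.54% × $4,290.00 = $4,096.05
Difference: |$3,238.33 − $4,096.05| = $857.72 (higher under M)

$857.72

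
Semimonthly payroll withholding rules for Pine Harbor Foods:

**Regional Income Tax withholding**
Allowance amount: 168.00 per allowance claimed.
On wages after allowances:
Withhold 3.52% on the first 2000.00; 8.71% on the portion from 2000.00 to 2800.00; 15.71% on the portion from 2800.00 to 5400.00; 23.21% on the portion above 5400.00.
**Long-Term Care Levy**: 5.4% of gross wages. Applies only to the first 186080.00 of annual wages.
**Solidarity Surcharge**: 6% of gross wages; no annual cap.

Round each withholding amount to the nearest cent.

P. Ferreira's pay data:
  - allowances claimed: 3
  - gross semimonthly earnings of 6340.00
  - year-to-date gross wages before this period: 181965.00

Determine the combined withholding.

Regional Income Tax: taxable = 6340.00 − 3×168.00 = 5836.00
  548.54 + 23.21% × (5836.00 − 5400.00) = 548.54 + 23.21% × 436.00 = 649.74
Long-Term Care Levy: cap 186080.00 − YTD 181965.00 = 4115.00 subject; 5.4% × 4115.00 = 222.21
Solidarity Surcharge: 6% × 6340.00 = 380.40
Total: 649.74 + 222.21 + 380.40 = 1252.35

1252.35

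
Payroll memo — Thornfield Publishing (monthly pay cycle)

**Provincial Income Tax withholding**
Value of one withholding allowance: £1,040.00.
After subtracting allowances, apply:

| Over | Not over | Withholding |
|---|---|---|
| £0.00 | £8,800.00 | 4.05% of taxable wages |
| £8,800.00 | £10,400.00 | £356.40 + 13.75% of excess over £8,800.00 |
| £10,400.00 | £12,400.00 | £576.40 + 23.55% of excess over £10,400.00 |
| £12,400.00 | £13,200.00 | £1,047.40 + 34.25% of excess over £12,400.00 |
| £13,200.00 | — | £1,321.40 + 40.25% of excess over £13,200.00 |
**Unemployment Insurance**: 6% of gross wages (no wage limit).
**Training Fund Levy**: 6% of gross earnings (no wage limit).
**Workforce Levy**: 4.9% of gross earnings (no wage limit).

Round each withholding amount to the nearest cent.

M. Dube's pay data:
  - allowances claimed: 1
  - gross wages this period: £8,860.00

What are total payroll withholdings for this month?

£1,814.05

Provincial Income Tax: taxable = £8,860.00 − 1×£1,040.00 = £7,820.00
  4.05% × £7,820.00 = £316.71
Unemployment Insurance: 6% × £8,860.00 = £531.60
Training Fund Levy: 6% × £8,860.00 = £531.60
Workforce Levy: 4.9% × £8,860.00 = £434.14
Total: £316.71 + £531.60 + £531.60 + £434.14 = £1,814.05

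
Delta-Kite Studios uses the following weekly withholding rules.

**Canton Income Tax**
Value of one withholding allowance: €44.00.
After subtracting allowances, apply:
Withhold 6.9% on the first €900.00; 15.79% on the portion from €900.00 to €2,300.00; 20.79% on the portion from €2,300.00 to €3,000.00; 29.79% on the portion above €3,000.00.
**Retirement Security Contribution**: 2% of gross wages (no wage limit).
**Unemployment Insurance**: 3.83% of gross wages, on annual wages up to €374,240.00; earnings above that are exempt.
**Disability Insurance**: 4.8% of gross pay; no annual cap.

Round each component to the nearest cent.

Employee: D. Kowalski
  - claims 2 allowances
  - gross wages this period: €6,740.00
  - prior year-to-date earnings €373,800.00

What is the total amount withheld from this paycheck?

€1,991.79

Canton Income Tax: taxable = €6,740.00 − 2×€44.00 = €6,652.00
  €428.69 + 29.79% × (€6,652.00 − €3,000.00) = €428.69 + 29.79% × €3,652.00 = €1,516.62
Retirement Security Contribution: 2% × €6,740.00 = €134.80
Unemployment Insurance: cap €374,240.00 − YTD €373,800.00 = €440.00 subject; 3.83% × €440.00 = €16.85
Disability Insurance: 4.8% × €6,740.00 = €323.52
Total: €1,516.62 + €134.80 + €16.85 + €323.52 = €1,991.79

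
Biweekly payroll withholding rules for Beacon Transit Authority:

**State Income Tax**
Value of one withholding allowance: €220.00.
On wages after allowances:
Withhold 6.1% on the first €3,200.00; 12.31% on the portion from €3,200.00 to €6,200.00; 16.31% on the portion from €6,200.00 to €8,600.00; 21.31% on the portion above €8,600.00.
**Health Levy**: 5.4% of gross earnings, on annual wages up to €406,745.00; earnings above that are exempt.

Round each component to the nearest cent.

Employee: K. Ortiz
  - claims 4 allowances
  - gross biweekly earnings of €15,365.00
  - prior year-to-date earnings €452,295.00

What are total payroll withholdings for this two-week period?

State Income Tax: taxable = €15,365.00 − 4×€220.00 = €14,485.00
  €955.94 + 21.31% × (€14,485.00 − €8,600.00) = €955.94 + 21.31% × €5,885.00 = €2,210.03
Health Levy: YTD €452,295.00 ≥ cap €406,745.00 → €0.00
Total: €2,210.03 + €0.00 = €2,210.03

€2,210.03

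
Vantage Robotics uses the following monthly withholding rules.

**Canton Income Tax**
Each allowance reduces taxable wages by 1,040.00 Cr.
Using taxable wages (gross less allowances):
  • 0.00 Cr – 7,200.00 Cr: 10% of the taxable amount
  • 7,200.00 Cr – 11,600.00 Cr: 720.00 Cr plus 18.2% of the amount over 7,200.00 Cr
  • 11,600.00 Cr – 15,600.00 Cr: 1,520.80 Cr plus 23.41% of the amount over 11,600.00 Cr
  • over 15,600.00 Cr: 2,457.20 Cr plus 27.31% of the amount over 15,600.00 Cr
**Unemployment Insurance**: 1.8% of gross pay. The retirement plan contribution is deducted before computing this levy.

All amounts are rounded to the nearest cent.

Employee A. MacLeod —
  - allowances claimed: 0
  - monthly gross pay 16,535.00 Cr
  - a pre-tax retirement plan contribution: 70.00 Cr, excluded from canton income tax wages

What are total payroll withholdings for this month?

2,989.80 Cr

Canton Income Tax: taxable = 16,535.00 Cr − 70.00 Cr = 16,465.00 Cr
  2,457.20 Cr + 27.31% × (16,465.00 Cr − 15,600.00 Cr) = 2,457.20 Cr + 27.31% × 865.00 Cr = 2,693.43 Cr
Unemployment Insurance: 1.8% × 16,465.00 Cr = 296.37 Cr
Total: 2,693.43 Cr + 296.37 Cr = 2,989.80 Cr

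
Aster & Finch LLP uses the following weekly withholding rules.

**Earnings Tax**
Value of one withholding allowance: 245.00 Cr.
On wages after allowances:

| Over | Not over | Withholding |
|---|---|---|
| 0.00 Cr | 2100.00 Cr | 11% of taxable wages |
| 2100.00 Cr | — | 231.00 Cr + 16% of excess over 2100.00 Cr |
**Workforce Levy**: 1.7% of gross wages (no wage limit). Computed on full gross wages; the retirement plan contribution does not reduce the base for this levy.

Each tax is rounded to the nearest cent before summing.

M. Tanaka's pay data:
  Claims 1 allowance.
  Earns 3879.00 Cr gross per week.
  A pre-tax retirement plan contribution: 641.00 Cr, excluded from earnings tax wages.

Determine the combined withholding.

Earnings Tax: taxable = 3879.00 Cr − 641.00 Cr − 1×245.00 Cr = 2993.00 Cr
  231.00 Cr + 16% × (2993.00 Cr − 2100.00 Cr) = 231.00 Cr + 16% × 893.00 Cr = 373.88 Cr
Workforce Levy: 1.7% × 3879.00 Cr = 65.94 Cr
Total: 373.88 Cr + 65.94 Cr = 439.82 Cr

439.82 Cr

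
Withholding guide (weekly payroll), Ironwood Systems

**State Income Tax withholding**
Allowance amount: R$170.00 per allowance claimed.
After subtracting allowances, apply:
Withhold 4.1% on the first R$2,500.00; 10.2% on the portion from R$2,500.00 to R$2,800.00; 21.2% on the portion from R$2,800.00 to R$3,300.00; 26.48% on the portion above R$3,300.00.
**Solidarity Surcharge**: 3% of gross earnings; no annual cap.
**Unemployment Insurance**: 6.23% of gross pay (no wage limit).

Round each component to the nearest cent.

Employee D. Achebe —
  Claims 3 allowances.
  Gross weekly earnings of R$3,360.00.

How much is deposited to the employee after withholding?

State Income Tax: taxable = R$3,360.00 − 3×R$170.00 = R$2,850.00
  R$133.10 + 21.2% × (R$2,850.00 − R$2,800.00) = R$133.10 + 21.2% × R$50.00 = R$143.70
Solidarity Surcharge: 3% × R$3,360.00 = R$100.80
Unemployment Insurance: 6.23% × R$3,360.00 = R$209.33
Total withheld: R$143.70 + R$100.80 + R$209.33 = R$453.83
Net pay: R$3,360.00 − R$453.83 = R$2,906.17

R$2,906.17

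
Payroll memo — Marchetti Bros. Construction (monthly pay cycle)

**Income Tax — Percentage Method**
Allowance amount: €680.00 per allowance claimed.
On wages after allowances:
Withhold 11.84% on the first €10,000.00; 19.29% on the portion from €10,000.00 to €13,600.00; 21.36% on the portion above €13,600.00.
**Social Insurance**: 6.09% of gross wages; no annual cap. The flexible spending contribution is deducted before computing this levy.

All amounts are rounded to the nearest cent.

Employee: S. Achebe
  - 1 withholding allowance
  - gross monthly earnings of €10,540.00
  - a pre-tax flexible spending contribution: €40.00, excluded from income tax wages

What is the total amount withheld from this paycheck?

Income Tax: taxable = €10,540.00 − €40.00 − 1×€680.00 = €9,820.00
  11.84% × €9,820.00 = €1,162.69
Social Insurance: 6.09% × €10,500.00 = €639.45
Total: €1,162.69 + €639.45 = €1,802.14

€1,802.14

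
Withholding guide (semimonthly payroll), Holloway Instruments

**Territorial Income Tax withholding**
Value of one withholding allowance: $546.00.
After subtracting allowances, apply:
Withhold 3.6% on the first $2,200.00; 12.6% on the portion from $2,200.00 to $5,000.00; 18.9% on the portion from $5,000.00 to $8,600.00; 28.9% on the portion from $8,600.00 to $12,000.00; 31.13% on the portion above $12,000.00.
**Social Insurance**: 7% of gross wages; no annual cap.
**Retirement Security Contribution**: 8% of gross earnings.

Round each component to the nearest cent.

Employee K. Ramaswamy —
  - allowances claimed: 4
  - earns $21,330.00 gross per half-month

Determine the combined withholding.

Territorial Income Tax: taxable = $21,330.00 − 4×$546.00 = $19,146.00
  $2,095.00 + 31.13% × ($19,146.00 − $12,000.00) = $2,095.00 + 31.13% × $7,146.00 = $4,319.55
Social Insurance: 7% × $21,330.00 = $1,493.10
Retirement Security Contribution: 8% × $21,330.00 = $1,706.40
Total: $4,319.55 + $1,493.10 + $1,706.40 = $7,519.05

$7,519.05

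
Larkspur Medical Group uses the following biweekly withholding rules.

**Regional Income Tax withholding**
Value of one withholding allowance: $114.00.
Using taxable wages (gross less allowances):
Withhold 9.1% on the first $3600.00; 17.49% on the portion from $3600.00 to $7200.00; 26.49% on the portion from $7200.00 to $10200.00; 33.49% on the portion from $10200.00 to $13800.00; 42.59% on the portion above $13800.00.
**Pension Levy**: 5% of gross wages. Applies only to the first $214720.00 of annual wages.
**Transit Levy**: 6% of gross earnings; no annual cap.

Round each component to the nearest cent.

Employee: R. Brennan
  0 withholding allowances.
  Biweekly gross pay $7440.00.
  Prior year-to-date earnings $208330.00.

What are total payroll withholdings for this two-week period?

Regional Income Tax: taxable = $7440.00
  $957.24 + 26.49% × ($7440.00 − $7200.00) = $957.24 + 26.49% × $240.00 = $1020.82
Pension Levy: cap $214720.00 − YTD $208330.00 = $6390.00 subject; 5% × $6390.00 = $319.50
Transit Levy: 6% × $7440.00 = $446.40
Total: $1020.82 + $319.50 + $446.40 = $1786.72

$1786.72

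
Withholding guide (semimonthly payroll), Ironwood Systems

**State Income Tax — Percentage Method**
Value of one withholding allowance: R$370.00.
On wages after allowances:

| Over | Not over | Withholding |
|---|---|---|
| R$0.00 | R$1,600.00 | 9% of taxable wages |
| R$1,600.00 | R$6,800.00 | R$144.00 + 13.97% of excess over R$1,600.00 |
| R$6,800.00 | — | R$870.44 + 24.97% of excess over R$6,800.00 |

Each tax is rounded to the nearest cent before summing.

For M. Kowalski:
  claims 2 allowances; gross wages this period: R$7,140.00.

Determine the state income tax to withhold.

R$814.56

State Income Tax: taxable = R$7,140.00 − 2×R$370.00 = R$6,400.00
  R$144.00 + 13.97% × (R$6,400.00 − R$1,600.00) = R$144.00 + 13.97% × R$4,800.00 = R$814.56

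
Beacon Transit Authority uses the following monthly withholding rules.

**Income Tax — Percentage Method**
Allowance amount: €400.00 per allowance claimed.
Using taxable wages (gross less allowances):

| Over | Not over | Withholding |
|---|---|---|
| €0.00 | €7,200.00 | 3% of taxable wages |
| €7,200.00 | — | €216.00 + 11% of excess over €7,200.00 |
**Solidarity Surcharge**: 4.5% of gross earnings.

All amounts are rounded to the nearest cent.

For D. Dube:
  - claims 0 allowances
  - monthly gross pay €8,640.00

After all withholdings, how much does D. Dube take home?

€7,876.80

Income Tax: taxable = €8,640.00
  €216.00 + 11% × (€8,640.00 − €7,200.00) = €216.00 + 11% × €1,440.00 = €374.40
Solidarity Surcharge: 4.5% × €8,640.00 = €388.80
Total withheld: €374.40 + €388.80 = €763.20
Net pay: €8,640.00 − €763.20 = €7,876.80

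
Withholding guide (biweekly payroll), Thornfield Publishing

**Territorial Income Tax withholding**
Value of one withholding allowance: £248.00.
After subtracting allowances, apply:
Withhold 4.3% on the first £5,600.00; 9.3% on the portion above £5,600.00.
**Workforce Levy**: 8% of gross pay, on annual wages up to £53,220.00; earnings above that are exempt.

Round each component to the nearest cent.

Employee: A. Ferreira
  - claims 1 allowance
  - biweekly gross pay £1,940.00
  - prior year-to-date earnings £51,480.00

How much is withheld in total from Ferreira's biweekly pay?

Territorial Income Tax: taxable = £1,940.00 − 1×£248.00 = £1,692.00
  4.3% × £1,692.00 = £72.76
Workforce Levy: cap £53,220.00 − YTD £51,480.00 = £1,740.00 subject; 8% × £1,740.00 = £139.20
Total: £72.76 + £139.20 = £211.96

£211.96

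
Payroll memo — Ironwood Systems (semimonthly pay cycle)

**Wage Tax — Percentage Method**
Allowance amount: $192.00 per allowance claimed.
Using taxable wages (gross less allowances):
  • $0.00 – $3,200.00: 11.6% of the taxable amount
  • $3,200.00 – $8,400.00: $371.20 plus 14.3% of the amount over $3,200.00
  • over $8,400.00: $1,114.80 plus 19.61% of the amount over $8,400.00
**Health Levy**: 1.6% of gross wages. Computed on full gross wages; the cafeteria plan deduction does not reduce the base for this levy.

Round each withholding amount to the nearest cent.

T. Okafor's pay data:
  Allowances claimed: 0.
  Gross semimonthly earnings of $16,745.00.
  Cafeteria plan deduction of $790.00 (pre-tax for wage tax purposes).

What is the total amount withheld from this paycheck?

$2,864.26

Wage Tax: taxable = $16,745.00 − $790.00 = $15,955.00
  $1,114.80 + 19.61% × ($15,955.00 − $8,400.00) = $1,114.80 + 19.61% × $7,555.00 = $2,596.34
Health Levy: 1.6% × $16,745.00 = $267.92
Total: $2,596.34 + $267.92 = $2,864.26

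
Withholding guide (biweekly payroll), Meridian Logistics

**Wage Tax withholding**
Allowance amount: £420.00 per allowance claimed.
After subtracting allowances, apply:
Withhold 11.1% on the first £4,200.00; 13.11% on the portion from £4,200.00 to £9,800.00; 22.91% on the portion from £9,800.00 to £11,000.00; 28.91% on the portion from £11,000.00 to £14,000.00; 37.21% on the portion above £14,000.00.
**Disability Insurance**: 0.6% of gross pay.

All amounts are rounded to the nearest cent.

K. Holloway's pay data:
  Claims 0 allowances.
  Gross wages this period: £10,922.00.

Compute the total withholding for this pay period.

Wage Tax: taxable = £10,922.00
  £1,200.36 + 22.91% × (£10,922.00 − £9,800.00) = £1,200.36 + 22.91% × £1,122.00 = £1,457.41
Disability Insurance: 0.6% × £10,922.00 = £65.53
Total: £1,457.41 + £65.53 = £1,522.94

£1,522.94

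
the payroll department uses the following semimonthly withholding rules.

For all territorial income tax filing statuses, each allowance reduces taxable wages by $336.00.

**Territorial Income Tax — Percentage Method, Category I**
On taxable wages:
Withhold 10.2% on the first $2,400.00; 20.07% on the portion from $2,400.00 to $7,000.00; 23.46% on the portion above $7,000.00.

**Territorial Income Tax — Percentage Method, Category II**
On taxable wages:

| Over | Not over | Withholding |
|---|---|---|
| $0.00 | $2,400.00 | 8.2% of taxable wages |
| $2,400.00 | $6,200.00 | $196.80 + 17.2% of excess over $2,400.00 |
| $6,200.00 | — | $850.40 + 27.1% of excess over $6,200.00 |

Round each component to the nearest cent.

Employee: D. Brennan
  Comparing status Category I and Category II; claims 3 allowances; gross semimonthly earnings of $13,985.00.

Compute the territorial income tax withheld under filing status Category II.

$2,686.97

Territorial Income Tax (Category II): taxable = $13,985.00 − 3×$336.00 = $12,977.00
  $850.40 + 27.1% × ($12,977.00 − $6,200.00) = $850.40 + 27.1% × $6,777.00 = $2,686.97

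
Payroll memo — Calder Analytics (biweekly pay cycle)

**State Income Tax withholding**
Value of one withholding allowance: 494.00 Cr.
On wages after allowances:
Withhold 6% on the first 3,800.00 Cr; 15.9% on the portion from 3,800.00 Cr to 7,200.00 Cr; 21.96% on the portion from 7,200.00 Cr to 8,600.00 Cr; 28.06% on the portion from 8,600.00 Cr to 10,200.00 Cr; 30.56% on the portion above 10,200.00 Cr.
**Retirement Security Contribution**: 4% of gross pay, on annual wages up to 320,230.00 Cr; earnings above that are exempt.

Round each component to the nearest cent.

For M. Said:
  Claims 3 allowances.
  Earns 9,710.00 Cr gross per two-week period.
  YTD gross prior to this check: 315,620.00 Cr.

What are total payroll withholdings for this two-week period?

1,178.75 Cr

State Income Tax: taxable = 9,710.00 Cr − 3×494.00 Cr = 8,228.00 Cr
  768.60 Cr + 21.96% × (8,228.00 Cr − 7,200.00 Cr) = 768.60 Cr + 21.96% × 1,028.00 Cr = 994.35 Cr
Retirement Security Contribution: cap 320,230.00 Cr − YTD 315,620.00 Cr = 4,610.00 Cr subject; 4% × 4,610.00 Cr = 184.40 Cr
Total: 994.35 Cr + 184.40 Cr = 1,178.75 Cr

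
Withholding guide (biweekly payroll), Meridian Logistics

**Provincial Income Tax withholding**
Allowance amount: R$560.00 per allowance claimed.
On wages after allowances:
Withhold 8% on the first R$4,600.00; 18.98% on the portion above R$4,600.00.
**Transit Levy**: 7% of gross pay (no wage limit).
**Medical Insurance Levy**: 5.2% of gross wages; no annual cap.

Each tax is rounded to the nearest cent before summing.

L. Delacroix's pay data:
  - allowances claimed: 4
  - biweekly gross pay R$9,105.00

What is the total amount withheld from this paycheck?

Provincial Income Tax: taxable = R$9,105.00 − 4×R$560.00 = R$6,865.00
  R$368.00 + 18.98% × (R$6,865.00 − R$4,600.00) = R$368.00 + 18.98% × R$2,265.00 = R$797.90
Transit Levy: 7% × R$9,105.00 = R$637.35
Medical Insurance Levy: 5.2% × R$9,105.00 = R$473.46
Total: R$797.90 + R$637.35 + R$473.46 = R$1,908.71

R$1,908.71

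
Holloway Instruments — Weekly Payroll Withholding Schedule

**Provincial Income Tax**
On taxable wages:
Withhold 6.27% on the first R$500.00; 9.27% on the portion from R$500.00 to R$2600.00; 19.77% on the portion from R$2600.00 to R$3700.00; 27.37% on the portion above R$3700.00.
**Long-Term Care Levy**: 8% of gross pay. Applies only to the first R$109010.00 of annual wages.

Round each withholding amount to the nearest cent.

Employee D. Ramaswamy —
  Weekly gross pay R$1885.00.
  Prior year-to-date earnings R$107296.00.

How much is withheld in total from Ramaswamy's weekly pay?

Provincial Income Tax: taxable = R$1885.00
  R$31.35 + 9.27% × (R$1885.00 − R$500.00) = R$31.35 + 9.27% × R$1385.00 = R$159.74
Long-Term Care Levy: cap R$109010.00 − YTD R$107296.00 = R$1714.00 subject; 8% × R$1714.00 = R$137.12
Total: R$159.74 + R$137.12 = R$296.86

R$296.86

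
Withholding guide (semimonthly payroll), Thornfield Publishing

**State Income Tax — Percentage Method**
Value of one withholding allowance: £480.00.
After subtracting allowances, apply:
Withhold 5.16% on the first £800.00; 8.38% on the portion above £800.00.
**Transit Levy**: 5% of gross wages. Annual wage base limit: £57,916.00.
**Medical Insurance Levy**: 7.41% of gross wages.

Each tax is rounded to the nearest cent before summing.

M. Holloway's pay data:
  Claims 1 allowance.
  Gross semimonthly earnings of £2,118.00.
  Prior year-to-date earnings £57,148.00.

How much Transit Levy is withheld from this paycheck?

£38.40

Transit Levy: cap £57,916.00 − YTD £57,148.00 = £768.00 subject; 5% × £768.00 = £38.40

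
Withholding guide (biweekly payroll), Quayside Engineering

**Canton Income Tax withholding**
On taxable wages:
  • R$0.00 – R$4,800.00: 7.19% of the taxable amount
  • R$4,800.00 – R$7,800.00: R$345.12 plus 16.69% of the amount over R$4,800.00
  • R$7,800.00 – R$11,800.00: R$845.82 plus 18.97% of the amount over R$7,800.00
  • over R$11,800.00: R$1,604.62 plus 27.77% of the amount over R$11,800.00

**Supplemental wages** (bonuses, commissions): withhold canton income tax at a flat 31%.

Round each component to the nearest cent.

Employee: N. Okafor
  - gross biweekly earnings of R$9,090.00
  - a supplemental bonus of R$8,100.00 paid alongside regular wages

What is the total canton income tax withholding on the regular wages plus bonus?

R$3,601.53

Canton Income Tax: taxable = R$9,090.00
  R$845.82 + 18.97% × (R$9,090.00 − R$7,800.00) = R$845.82 + 18.97% × R$1,290.00 = R$1,090.53
Supplemental (31% flat on bonus): 31% × R$8,100.00 = R$2,511.00
Total canton income tax: R$1,090.53 + R$2,511.00 = R$3,601.53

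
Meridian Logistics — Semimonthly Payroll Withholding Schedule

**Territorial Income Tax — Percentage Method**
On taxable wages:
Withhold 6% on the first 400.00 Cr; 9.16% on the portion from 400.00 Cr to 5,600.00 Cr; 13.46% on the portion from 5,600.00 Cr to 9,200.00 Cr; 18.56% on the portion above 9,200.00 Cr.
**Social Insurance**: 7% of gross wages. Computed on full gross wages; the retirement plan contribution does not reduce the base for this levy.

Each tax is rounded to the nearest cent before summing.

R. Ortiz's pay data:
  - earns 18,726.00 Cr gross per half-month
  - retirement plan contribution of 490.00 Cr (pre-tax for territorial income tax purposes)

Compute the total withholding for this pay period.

Territorial Income Tax: taxable = 18,726.00 Cr − 490.00 Cr = 18,236.00 Cr
  984.88 Cr + 18.56% × (18,236.00 Cr − 9,200.00 Cr) = 984.88 Cr + 18.56% × 9,036.00 Cr = 2,661.96 Cr
Social Insurance: 7% × 18,726.00 Cr = 1,310.82 Cr
Total: 2,661.96 Cr + 1,310.82 Cr = 3,972.78 Cr

3,972.78 Cr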